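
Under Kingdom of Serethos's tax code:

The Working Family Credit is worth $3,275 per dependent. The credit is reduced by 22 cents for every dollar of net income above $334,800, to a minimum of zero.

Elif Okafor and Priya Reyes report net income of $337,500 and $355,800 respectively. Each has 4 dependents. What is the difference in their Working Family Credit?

$4,026

Elif ($337,500): Working Family Credit: base = 4 × $3,275 = $13,100. 22% of the $2,700 excess over $334,800 is $594; credit = $13,100 − $594 = $12,506.
Priya ($355,800): Working Family Credit: base = 4 × $3,275 = $13,100. 22% of the $21,000 excess over $334,800 is $4,620; credit = $13,100 − $4,620 = $8,480.
Difference: |$12,506 − $8,480| = $4,026.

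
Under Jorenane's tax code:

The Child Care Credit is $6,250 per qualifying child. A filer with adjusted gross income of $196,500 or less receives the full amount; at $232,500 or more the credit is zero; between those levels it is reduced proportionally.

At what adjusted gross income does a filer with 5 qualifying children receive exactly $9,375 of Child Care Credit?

$221,700

Full credit = 5 × $6,250 = $31,250.
$9,375 is 9,375/31,250 of the full $31,250, so 21,875/31,250 of the $36,000 range has been used: income = $196,500 + $36,000 × 21,875/31,250 = $221,700.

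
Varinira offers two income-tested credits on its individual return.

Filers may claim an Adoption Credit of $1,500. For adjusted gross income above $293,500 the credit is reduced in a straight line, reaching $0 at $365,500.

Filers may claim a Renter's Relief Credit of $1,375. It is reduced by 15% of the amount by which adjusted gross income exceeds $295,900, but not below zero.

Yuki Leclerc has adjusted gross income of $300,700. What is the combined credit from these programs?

$2,005

Adoption Credit: $300,700 is $7,200 into a $72,000 phase-out range, leaving 64,800/72,000 of the credit: $1,500 × 64,800/72,000 = $1,350.
Renter's Relief Credit: 15% of the $4,800 excess over $295,900 is $720; credit = $1,375 − $720 = $655.
Total: $1,350 + $655 = $2,005.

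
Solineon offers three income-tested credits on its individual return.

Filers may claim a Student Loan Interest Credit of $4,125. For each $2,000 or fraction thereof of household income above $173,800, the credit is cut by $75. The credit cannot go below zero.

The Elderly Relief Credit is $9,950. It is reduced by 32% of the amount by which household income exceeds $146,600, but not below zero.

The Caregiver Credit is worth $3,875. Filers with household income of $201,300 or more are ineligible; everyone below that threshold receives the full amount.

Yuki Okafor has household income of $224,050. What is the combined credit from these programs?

Student Loan Interest Credit: income exceeds $173,800 by $50,250, which is 26 full-or-partial $2,000 increments; reduction = 26 × $75 = $1,950, leaving $2,175.
Elderly Relief Credit: 32% of the $77,450 excess over $146,600 is $24,784 ≥ base, so the credit is $0.
Caregiver Credit: $224,050 meets or exceeds the $201,300 cutoff, so the credit is $0.
Total: $2,175 + $0 + $0 = $2,175.

$2,175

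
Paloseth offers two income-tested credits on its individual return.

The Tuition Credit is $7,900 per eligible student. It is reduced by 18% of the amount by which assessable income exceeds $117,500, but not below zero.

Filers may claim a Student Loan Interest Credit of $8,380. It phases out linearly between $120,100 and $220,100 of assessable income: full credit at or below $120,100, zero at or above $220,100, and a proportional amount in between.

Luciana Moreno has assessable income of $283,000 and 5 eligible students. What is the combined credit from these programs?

Tuition Credit: base = 5 × $7,900 = $39,500. 18% of the $165,500 excess over $117,500 is $29,790; credit = $39,500 − $29,790 = $9,710.
Student Loan Interest Credit: $283,000 is at or above $220,100, so the credit is $0.
Total: $9,710 + $0 = $9,710.

$9,710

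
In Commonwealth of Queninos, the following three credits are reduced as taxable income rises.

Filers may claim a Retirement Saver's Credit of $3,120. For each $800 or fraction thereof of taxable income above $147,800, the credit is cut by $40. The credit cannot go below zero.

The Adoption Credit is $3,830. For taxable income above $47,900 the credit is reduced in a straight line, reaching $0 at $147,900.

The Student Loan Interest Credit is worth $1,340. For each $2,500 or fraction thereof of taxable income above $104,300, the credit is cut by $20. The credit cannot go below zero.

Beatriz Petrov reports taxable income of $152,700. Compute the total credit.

$3,780

Retirement Saver's Credit: income exceeds $147,800 by $4,900, which is 7 full-or-partial $800 increments; reduction = 7 × $40 = $280, leaving $2,840.
Adoption Credit: $152,700 is at or above $147,900, so the credit is $0.
Student Loan Interest Credit: income exceeds $104,300 by $48,400, which is 20 full-or-partial $2,500 increments; reduction = 20 × $20 = $400, leaving $940.
Total: $2,840 + $0 + $940 = $3,780.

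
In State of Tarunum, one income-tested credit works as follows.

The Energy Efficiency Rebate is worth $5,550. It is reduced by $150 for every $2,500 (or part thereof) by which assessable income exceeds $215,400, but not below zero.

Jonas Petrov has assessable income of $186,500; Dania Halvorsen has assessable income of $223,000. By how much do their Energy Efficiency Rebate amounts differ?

Jonas ($186,500): Energy Efficiency Rebate: $186,500 is at or below the $215,400 threshold, so the full $5,550 applies.
Dania ($223,000): Energy Efficiency Rebate: income exceeds $215,400 by $7,600, which is 4 full-or-partial $2,500 increments; reduction = 4 × $150 = $600, leaving $4,950.
Difference: |$5,550 − $4,950| = $600.

$600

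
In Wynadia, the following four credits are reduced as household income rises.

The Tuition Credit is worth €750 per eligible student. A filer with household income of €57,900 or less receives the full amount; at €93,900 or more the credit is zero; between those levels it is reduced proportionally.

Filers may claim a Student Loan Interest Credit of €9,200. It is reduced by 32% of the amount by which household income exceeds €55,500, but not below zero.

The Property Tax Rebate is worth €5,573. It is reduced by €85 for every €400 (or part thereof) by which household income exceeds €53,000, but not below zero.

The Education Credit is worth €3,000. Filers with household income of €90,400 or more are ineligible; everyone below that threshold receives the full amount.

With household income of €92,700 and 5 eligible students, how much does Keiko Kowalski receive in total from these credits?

€125

Tuition Credit: base = 5 × €750 = €3,750. €92,700 is €34,800 into a €36,000 phase-out range, leaving 1,200/36,000 of the credit: €3,750 × 1,200/36,000 = €125.
Student Loan Interest Credit: 32% of the €37,200 excess over €55,500 is €11,904 ≥ base, so the credit is €0.
Property Tax Rebate: income exceeds €53,000 by €39,700 → 100 increments × €85 = €8,500 ≥ base, so the credit is €0.
Education Credit: €92,700 meets or exceeds the €90,400 cutoff, so the credit is €0.
Total: €125 + €0 + €0 + €0 = €125.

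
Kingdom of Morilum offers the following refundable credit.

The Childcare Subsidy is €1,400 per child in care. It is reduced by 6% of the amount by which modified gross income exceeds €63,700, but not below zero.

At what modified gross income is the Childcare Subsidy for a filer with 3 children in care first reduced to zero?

€133,700

Full credit = 3 × €1,400 = €4,200.
The credit falls by 6% of each euro above €63,700, so it reaches zero when the excess is €4,200 / 6% = €70,000: income = €63,700 + €70,000 = €133,700.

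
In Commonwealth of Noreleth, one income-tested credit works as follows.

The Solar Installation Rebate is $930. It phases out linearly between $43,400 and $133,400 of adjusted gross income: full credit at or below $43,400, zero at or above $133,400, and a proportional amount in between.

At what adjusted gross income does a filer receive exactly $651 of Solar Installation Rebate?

$70,400

$651 is 651/930 of the full $930, so 279/930 of the $90,000 range has been used: income = $43,400 + $90,000 × 279/930 = $70,400.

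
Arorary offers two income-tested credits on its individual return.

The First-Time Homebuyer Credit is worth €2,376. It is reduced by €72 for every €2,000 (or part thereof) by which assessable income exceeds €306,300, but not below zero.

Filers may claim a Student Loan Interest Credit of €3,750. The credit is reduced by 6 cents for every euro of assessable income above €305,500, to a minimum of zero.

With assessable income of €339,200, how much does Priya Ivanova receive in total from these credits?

€2,880

First-Time Homebuyer Credit: income exceeds €306,300 by €32,900, which is 17 full-or-partial €2,000 increments; reduction = 17 × €72 = €1,224, leaving €1,152.
Student Loan Interest Credit: 6% of the €33,700 excess over €305,500 is €2,022; credit = €3,750 − €2,022 = €1,728.
Total: €1,152 + €1,728 = €2,880.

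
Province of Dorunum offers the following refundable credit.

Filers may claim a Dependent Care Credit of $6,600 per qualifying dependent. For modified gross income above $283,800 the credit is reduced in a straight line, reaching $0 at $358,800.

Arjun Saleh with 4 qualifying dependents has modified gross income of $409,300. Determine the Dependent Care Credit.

Dependent Care Credit: base = 4 × $6,600 = $26,400. $409,300 is at or above $358,800, so the credit is $0.

$0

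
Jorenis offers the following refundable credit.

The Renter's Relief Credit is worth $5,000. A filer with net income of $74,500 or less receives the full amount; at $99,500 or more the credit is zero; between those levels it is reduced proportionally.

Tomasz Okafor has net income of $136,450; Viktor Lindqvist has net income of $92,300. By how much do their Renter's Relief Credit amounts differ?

Tomasz ($136,450): Renter's Relief Credit: $136,450 is at or above $99,500, so the credit is $0.
Viktor ($92,300): Renter's Relief Credit: $92,300 is $17,800 into a $25,000 phase-out range, leaving 7,200/25,000 of the credit: $5,000 × 7,200/25,000 = $1,440.
Difference: |$0 − $1,440| = $1,440.

$1,440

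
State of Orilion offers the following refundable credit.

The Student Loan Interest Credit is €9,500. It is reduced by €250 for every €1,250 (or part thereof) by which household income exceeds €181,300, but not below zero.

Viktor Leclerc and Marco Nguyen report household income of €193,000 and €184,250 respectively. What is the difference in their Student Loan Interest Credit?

€1,750

Viktor (€193,000): Student Loan Interest Credit: income exceeds €181,300 by €11,700, which is 10 full-or-partial €1,250 increments; reduction = 10 × €250 = €2,500, leaving €7,000.
Marco (€184,250): Student Loan Interest Credit: income exceeds €181,300 by €2,950, which is 3 full-or-partial €1,250 increments; reduction = 3 × €250 = €750, leaving €8,750.
Difference: |€7,000 − €8,750| = €1,750.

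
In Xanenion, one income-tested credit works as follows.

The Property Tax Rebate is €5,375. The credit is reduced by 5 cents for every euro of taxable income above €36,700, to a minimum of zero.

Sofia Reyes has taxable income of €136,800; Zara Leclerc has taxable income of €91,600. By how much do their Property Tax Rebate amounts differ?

Sofia (€136,800): Property Tax Rebate: 5% of the €100,100 excess over €36,700 is €5,005; credit = €5,375 − €5,005 = €370.
Zara (€91,600): Property Tax Rebate: 5% of the €54,900 excess over €36,700 is €2,745; credit = €5,375 − €2,745 = €2,630.
Difference: |€370 − €2,630| = €2,260.

€2,260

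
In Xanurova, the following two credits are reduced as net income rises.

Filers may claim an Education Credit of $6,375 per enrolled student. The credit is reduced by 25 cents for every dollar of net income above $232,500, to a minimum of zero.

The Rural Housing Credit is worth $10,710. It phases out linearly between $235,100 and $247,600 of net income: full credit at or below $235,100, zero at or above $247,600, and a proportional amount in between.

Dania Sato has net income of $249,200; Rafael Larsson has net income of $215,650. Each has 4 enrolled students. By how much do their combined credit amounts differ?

$14,885

Dania ($249,200): Education Credit: base = 4 × $6,375 = $25,500. 25% of the $16,700 excess over $232,500 is $4,175; credit = $25,500 − $4,175 = $21,325. Rural Housing Credit: $249,200 is at or above $247,600, so the credit is $0. total $21,325 + $0 = $21,325
Rafael ($215,650): Education Credit: base = 4 × $6,375 = $25,500. $215,650 is at or below the $232,500 threshold, so the full $25,500 applies. Rural Housing Credit: $215,650 is at or below the $235,100 threshold, so the full $10,710 applies. total $25,500 + $10,710 = $36,210
Difference: |$21,325 − $36,210| = $14,885.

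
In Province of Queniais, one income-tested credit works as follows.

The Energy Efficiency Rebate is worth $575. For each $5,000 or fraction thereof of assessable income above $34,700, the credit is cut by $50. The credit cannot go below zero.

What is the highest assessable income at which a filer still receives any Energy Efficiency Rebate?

$89,700

After 11 increments the reduction is 11 × $50 = $550, leaving $25; one more increment wipes it out. Increment 11 ends at excess 11 × $5,000 = $55,000, so the highest qualifying income is $34,700 + $55,000 = $89,700.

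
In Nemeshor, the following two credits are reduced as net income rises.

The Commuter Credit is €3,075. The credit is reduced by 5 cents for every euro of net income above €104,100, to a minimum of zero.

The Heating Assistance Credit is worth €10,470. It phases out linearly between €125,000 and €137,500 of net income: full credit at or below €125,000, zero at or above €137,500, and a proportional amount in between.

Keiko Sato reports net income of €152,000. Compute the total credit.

€680

Commuter Credit: 5% of the €47,900 excess over €104,100 is €2,395; credit = €3,075 − €2,395 = €680.
Heating Assistance Credit: €152,000 is at or above €137,500, so the credit is €0.
Total: €680 + €0 = €680.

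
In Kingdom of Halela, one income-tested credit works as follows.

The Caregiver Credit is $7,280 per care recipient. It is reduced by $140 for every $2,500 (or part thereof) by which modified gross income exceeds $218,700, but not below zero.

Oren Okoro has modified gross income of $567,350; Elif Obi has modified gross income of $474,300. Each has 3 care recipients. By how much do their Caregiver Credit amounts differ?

$5,180

Oren ($567,350): Caregiver Credit: base = 3 × $7,280 = $21,840. income exceeds $218,700 by $348,650, which is 140 full-or-partial $2,500 increments; reduction = 140 × $140 = $19,600, leaving $2,240.
Elif ($474,300): Caregiver Credit: base = 3 × $7,280 = $21,840. income exceeds $218,700 by $255,600, which is 103 full-or-partial $2,500 increments; reduction = 103 × $140 = $14,420, leaving $7,420.
Difference: |$2,240 − $7,420| = $5,180.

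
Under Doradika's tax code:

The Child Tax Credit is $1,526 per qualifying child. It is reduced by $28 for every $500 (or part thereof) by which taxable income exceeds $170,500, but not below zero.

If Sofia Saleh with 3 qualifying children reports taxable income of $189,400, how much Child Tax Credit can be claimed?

$3,514

Child Tax Credit: base = 3 × $1,526 = $4,578. income exceeds $170,500 by $18,900, which is 38 full-or-partial $500 increments; reduction = 38 × $28 = $1,064, leaving $3,514.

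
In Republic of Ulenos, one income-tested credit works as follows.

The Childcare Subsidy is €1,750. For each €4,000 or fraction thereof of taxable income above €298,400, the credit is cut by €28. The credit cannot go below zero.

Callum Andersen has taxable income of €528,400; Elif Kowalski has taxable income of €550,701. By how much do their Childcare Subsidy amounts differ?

Callum (€528,400): Childcare Subsidy: income exceeds €298,400 by €230,000, which is 58 full-or-partial €4,000 increments; reduction = 58 × €28 = €1,624, leaving €126.
Elif (€550,701): Childcare Subsidy: income exceeds €298,400 by €252,301 → 64 increments × €28 = €1,792 ≥ base, so the credit is €0.
Difference: |€126 − €0| = €126.

€126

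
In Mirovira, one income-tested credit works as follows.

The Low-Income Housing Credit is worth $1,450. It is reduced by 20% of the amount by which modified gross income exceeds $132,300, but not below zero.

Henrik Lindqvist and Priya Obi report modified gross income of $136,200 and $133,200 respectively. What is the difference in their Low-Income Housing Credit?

Henrik ($136,200): Low-Income Housing Credit: 20% of the $3,900 excess over $132,300 is $780; credit = $1,450 − $780 = $670.
Priya ($133,200): Low-Income Housing Credit: 20% of the $900 excess over $132,300 is $180; credit = $1,450 − $180 = $1,270.
Difference: |$670 − $1,270| = $600.

$600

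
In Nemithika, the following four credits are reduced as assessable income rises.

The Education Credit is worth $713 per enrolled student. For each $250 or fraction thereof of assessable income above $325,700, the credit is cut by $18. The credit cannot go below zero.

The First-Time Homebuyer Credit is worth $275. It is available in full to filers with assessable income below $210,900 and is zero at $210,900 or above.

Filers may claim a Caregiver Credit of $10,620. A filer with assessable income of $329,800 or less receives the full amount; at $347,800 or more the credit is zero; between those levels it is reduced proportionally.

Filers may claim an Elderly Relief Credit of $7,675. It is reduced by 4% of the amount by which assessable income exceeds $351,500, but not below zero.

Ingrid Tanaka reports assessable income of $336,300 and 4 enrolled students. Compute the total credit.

Education Credit: base = 4 × $713 = $2,852. income exceeds $325,700 by $10,600, which is 43 full-or-partial $250 increments; reduction = 43 × $18 = $774, leaving $2,078.
First-Time Homebuyer Credit: $336,300 meets or exceeds the $210,900 cutoff, so the credit is $0.
Caregiver Credit: $336,300 is $6,500 into a $18,000 phase-out range, leaving 11,500/18,000 of the credit: $10,620 × 11,500/18,000 = $6,785.
Elderly Relief Credit: $336,300 is at or below the $351,500 threshold, so the full $7,675 applies.
Total: $2,078 + $0 + $6,785 + $7,675 = $16,538.

$16,538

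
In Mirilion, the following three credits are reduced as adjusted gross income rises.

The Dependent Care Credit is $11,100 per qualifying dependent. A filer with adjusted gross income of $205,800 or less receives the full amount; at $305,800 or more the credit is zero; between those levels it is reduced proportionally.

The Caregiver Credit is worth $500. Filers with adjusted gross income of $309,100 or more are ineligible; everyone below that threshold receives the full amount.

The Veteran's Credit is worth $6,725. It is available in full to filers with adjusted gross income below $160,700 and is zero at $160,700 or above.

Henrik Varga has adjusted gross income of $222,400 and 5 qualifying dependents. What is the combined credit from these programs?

$46,787

Dependent Care Credit: base = 5 × $11,100 = $55,500. $222,400 is $16,600 into a $100,000 phase-out range, leaving 83,400/100,000 of the credit: $55,500 × 83,400/100,000 = $46,287.
Caregiver Credit: $222,400 is below the $309,100 cutoff, so the full $500 applies.
Veteran's Credit: $222,400 meets or exceeds the $160,700 cutoff, so the credit is $0.
Total: $46,287 + $500 + $0 = $46,787.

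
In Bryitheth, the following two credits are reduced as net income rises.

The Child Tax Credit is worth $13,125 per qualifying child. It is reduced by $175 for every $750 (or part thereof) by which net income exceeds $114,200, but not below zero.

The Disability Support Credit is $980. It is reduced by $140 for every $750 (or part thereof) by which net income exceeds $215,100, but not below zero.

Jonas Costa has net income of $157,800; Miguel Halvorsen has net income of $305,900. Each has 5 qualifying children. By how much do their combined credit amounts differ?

$35,455

Jonas ($157,800): Child Tax Credit: base = 5 × $13,125 = $65,625. income exceeds $114,200 by $43,600, which is 59 full-or-partial $750 increments; reduction = 59 × $175 = $10,325, leaving $55,300. Disability Support Credit: $157,800 is at or below the $215,100 threshold, so the full $980 applies. total $55,300 + $980 = $56,280
Miguel ($305,900): Child Tax Credit: base = 5 × $13,125 = $65,625. income exceeds $114,200 by $191,700, which is 256 full-or-partial $750 increments; reduction = 256 × $175 = $44,800, leaving $20,825. Disability Support Credit: income exceeds $215,100 by $90,800 → 122 increments × $140 = $17,080 ≥ base, so the credit is $0. total $20,825 + $0 = $20,825
Difference: |$56,280 − $20,825| = $35,455.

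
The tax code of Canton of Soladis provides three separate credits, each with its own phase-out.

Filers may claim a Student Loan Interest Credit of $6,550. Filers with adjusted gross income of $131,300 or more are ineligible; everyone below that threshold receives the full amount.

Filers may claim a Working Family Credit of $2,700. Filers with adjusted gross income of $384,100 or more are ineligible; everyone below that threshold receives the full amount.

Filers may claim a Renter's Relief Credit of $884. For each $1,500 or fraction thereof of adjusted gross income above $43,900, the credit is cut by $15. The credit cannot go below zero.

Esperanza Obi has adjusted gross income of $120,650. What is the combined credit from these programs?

$9,354

Student Loan Interest Credit: $120,650 is below the $131,300 cutoff, so the full $6,550 applies.
Working Family Credit: $120,650 is below the $384,100 cutoff, so the full $2,700 applies.
Renter's Relief Credit: income exceeds $43,900 by $76,750, which is 52 full-or-partial $1,500 increments; reduction = 52 × $15 = $780, leaving $104.
Total: $6,550 + $2,700 + $104 = $9,354.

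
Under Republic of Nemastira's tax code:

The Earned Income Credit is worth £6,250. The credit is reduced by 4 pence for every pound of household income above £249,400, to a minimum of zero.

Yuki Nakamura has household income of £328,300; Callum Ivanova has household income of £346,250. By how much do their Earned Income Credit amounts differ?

£718

Yuki (£328,300): Earned Income Credit: 4% of the £78,900 excess over £249,400 is £3,156; credit = £6,250 − £3,156 = £3,094.
Callum (£346,250): Earned Income Credit: 4% of the £96,850 excess over £249,400 is £3,874; credit = £6,250 − £3,874 = £2,376.
Difference: |£3,094 − £2,376| = £718.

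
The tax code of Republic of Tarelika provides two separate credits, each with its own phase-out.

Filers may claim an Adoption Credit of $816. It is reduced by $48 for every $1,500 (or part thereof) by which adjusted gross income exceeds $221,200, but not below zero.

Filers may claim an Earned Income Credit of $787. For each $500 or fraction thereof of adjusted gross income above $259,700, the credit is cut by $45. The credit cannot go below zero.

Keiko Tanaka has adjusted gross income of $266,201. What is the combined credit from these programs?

Adoption Credit: income exceeds $221,200 by $45,001 → 31 increments × $48 = $1,488 ≥ base, so the credit is $0.
Earned Income Credit: income exceeds $259,700 by $6,501, which is 14 full-or-partial $500 increments; reduction = 14 × $45 = $630, leaving $157.
Total: $0 + $157 = $157.

$157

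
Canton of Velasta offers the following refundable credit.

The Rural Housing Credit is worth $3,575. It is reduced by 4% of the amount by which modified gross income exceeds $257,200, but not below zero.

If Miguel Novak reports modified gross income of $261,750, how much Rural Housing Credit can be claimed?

Rural Housing Credit: 4% of the $4,550 excess over $257,200 is $182; credit = $3,575 − $182 = $3,393.

$3,393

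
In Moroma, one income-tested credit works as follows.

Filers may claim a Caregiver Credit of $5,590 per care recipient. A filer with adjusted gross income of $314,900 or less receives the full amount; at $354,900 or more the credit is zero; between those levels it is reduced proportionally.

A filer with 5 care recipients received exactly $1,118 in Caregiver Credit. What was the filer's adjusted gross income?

$353,300

Full credit = 5 × $5,590 = $27,950.
$1,118 is 1,118/27,950 of the full $27,950, so 26,832/27,950 of the $40,000 range has been used: income = $314,900 + $40,000 × 26,832/27,950 = $353,300.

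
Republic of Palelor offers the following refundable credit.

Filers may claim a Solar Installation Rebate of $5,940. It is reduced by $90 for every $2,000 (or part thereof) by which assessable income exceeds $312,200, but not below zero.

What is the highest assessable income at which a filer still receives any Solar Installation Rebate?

After 65 increments the reduction is 65 × $90 = $5,850, leaving $90; one more increment wipes it out. Increment 65 ends at excess 65 × $2,000 = $130,000, so the highest qualifying income is $312,200 + $130,000 = $442,200.

$442,200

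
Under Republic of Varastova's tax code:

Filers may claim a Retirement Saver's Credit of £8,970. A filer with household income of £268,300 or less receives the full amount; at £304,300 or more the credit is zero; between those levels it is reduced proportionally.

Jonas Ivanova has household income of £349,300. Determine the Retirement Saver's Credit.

Retirement Saver's Credit: £349,300 is at or above £304,300, so the credit is £0.

£0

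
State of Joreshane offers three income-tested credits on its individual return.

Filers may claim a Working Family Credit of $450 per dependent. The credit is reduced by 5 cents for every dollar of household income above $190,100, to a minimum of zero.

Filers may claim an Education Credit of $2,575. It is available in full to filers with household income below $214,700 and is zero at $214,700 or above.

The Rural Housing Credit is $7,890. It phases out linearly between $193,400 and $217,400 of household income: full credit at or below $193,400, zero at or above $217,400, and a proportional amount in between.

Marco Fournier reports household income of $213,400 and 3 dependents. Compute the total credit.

$4,075

Working Family Credit: base = 3 × $450 = $1,350. 5% of the $23,300 excess over $190,100 is $1,165; credit = $1,350 − $1,165 = $185.
Education Credit: $213,400 is below the $214,700 cutoff, so the full $2,575 applies.
Rural Housing Credit: $213,400 is $20,000 into a $24,000 phase-out range, leaving 4,000/24,000 of the credit: $7,890 × 4,000/24,000 = $1,315.
Total: $185 + $2,575 + $1,315 = $4,075.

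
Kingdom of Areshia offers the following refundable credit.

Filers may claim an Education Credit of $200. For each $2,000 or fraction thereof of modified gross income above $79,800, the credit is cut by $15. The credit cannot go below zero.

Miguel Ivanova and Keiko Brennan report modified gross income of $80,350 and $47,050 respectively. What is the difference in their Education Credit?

$15

Miguel ($80,350): Education Credit: income exceeds $79,800 by $550, which is 1 full-or-partial $2,000 increment; reduction = 1 × $15 = $15, leaving $185.
Keiko ($47,050): Education Credit: $47,050 is at or below the $79,800 threshold, so the full $200 applies.
Difference: |$185 − $200| = $15.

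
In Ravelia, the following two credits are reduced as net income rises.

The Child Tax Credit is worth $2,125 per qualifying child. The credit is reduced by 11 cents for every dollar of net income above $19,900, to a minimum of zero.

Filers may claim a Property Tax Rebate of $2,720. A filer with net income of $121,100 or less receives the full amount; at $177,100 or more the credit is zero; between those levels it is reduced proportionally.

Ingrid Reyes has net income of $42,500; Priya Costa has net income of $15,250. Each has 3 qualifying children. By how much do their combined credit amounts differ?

Ingrid ($42,500): Child Tax Credit: base = 3 × $2,125 = $6,375. 11% of the $22,600 excess over $19,900 is $2,486; credit = $6,375 − $2,486 = $3,889. Property Tax Rebate: $42,500 is at or below the $121,100 threshold, so the full $2,720 applies. total $3,889 + $2,720 = $6,609
Priya ($15,250): Child Tax Credit: base = 3 × $2,125 = $6,375. $15,250 is at or below the $19,900 threshold, so the full $6,375 applies. Property Tax Rebate: $15,250 is at or below the $121,100 threshold, so the full $2,720 applies. total $6,375 + $2,720 = $9,095
Difference: |$6,609 − $9,095| = $2,486.

$2,486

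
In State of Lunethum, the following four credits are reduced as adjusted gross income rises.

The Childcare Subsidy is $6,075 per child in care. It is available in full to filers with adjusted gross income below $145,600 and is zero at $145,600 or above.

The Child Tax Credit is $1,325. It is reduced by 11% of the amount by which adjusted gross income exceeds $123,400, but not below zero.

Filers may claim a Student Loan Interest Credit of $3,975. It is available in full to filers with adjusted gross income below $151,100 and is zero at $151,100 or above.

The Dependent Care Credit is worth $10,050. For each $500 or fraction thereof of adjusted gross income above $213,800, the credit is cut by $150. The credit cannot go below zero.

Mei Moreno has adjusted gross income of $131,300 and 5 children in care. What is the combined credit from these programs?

$44,856

Childcare Subsidy: base = 5 × $6,075 = $30,375. $131,300 is below the $145,600 cutoff, so the full $30,375 applies.
Child Tax Credit: 11% of the $7,900 excess over $123,400 is $869; credit = $1,325 − $869 = $456.
Student Loan Interest Credit: $131,300 is below the $151,100 cutoff, so the full $3,975 applies.
Dependent Care Credit: $131,300 is at or below the $213,800 threshold, so the full $10,050 applies.
Total: $30,375 + $456 + $3,975 + $10,050 = $44,856.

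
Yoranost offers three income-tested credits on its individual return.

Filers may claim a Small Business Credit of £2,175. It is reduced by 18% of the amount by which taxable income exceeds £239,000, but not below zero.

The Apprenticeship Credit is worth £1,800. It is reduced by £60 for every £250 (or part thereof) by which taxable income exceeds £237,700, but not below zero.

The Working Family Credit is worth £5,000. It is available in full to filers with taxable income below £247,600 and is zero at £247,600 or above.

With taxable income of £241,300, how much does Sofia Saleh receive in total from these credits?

£7,661

Small Business Credit: 18% of the £2,300 excess over £239,000 is £414; credit = £2,175 − £414 = £1,761.
Apprenticeship Credit: income exceeds £237,700 by £3,600, which is 15 full-or-partial £250 increments; reduction = 15 × £60 = £900, leaving £900.
Working Family Credit: £241,300 is below the £247,600 cutoff, so the full £5,000 applies.
Total: £1,761 + £900 + £5,000 = £7,661.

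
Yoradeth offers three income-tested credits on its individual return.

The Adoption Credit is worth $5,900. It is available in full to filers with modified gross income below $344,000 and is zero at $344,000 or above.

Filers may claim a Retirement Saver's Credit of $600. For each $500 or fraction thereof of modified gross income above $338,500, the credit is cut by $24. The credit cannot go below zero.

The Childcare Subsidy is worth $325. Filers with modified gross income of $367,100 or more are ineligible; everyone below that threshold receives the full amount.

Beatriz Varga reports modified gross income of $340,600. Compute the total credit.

Adoption Credit: $340,600 is below the $344,000 cutoff, so the full $5,900 applies.
Retirement Saver's Credit: income exceeds $338,500 by $2,100, which is 5 full-or-partial $500 increments; reduction = 5 × $24 = $120, leaving $480.
Childcare Subsidy: $340,600 is below the $367,100 cutoff, so the full $325 applies.
Total: $5,900 + $480 + $325 = $6,705.

$6,705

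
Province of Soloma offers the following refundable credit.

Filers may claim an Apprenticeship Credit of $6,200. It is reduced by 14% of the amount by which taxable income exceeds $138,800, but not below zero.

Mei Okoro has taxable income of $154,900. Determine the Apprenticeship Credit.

$3,946

Apprenticeship Credit: 14% of the $16,100 excess over $138,800 is $2,254; credit = $6,200 − $2,254 = $3,946.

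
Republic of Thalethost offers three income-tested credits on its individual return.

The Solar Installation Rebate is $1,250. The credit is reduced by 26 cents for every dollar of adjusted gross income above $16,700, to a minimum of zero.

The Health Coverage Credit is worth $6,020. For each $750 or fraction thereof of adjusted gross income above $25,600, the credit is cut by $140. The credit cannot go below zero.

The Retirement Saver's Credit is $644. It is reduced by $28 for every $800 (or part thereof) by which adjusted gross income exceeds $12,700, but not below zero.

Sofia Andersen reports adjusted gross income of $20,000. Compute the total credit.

$6,776

Solar Installation Rebate: 26% of the $3,300 excess over $16,700 is $858; credit = $1,250 − $858 = $392.
Health Coverage Credit: $20,000 is at or below the $25,600 threshold, so the full $6,020 applies.
Retirement Saver's Credit: income exceeds $12,700 by $7,300, which is 10 full-or-partial $800 increments; reduction = 10 × $28 = $280, leaving $364.
Total: $392 + $6,020 + $364 = $6,776.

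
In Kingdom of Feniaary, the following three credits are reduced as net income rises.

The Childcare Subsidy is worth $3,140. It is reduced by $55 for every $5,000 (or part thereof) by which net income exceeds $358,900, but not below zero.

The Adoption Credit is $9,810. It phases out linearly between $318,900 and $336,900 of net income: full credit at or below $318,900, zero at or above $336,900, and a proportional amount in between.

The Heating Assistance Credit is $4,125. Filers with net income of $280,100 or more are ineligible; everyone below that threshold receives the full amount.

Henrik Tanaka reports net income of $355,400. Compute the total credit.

Childcare Subsidy: $355,400 is at or below the $358,900 threshold, so the full $3,140 applies.
Adoption Credit: $355,400 is at or above $336,900, so the credit is $0.
Heating Assistance Credit: $355,400 meets or exceeds the $280,100 cutoff, so the credit is $0.
Total: $3,140 + $0 + $0 = $3,140.

$3,140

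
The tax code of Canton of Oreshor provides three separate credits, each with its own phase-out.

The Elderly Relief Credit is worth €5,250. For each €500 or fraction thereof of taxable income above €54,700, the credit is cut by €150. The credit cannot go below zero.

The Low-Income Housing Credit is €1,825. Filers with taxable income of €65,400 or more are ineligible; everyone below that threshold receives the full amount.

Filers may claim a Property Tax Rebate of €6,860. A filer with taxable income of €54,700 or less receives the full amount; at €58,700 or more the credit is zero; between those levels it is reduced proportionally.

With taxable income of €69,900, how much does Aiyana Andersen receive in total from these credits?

Elderly Relief Credit: income exceeds €54,700 by €15,200, which is 31 full-or-partial €500 increments; reduction = 31 × €150 = €4,650, leaving €600.
Low-Income Housing Credit: €69,900 meets or exceeds the €65,400 cutoff, so the credit is €0.
Property Tax Rebate: €69,900 is at or above €58,700, so the credit is €0.
Total: €600 + €0 + €0 = €600.

€600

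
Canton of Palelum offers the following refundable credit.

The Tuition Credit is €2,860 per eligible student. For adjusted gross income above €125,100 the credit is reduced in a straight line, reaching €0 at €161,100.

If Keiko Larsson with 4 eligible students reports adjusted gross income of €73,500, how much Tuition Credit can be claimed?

€11,440

Tuition Credit: base = 4 × €2,860 = €11,440. €73,500 is at or below the €125,100 threshold, so the full €11,440 applies.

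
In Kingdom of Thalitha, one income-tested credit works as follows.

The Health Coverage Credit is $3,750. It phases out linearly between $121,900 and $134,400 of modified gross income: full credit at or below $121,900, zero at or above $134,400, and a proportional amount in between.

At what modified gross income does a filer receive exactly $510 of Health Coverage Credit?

$510 is 510/3,750 of the full $3,750, so 3,240/3,750 of the $12,500 range has been used: income = $121,900 + $12,500 × 3,240/3,750 = $132,700.

$132,700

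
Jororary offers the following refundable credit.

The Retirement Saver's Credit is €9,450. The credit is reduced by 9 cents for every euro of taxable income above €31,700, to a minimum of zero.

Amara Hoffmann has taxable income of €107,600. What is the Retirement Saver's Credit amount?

Retirement Saver's Credit: 9% of the €75,900 excess over €31,700 is €6,831; credit = €9,450 − €6,831 = €2,619.

€2,619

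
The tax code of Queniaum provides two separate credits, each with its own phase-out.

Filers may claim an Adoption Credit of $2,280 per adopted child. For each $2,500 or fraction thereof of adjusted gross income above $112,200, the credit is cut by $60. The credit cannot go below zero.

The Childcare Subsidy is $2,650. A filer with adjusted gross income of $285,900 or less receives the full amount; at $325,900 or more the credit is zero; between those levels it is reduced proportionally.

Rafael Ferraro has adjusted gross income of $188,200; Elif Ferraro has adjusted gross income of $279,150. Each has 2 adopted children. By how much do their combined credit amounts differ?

$2,160

Rafael ($188,200): Adoption Credit: base = 2 × $2,280 = $4,560. income exceeds $112,200 by $76,000, which is 31 full-or-partial $2,500 increments; reduction = 31 × $60 = $1,860, leaving $2,700. Childcare Subsidy: $188,200 is at or below the $285,900 threshold, so the full $2,650 applies. total $2,700 + $2,650 = $5,350
Elif ($279,150): Adoption Credit: base = 2 × $2,280 = $4,560. income exceeds $112,200 by $166,950, which is 67 full-or-partial $2,500 increments; reduction = 67 × $60 = $4,020, leaving $540. Childcare Subsidy: $279,150 is at or below the $285,900 threshold, so the full $2,650 applies. total $540 + $2,650 = $3,190
Difference: |$5,350 − $3,190| = $2,160.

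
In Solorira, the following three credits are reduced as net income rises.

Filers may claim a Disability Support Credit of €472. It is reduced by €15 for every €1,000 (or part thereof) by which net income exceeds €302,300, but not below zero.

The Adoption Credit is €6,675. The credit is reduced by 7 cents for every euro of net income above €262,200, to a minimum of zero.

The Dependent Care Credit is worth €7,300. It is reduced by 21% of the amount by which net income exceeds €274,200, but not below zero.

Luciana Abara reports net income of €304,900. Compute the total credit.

Disability Support Credit: income exceeds €302,300 by €2,600, which is 3 full-or-partial €1,000 increments; reduction = 3 × €15 = €45, leaving €427.
Adoption Credit: 7% of the €42,700 excess over €262,200 is €2,989; credit = €6,675 − €2,989 = €3,686.
Dependent Care Credit: 21% of the €30,700 excess over €274,200 is €6,447; credit = €7,300 − €6,447 = €853.
Total: €427 + €3,686 + €853 = €4,966.

€4,966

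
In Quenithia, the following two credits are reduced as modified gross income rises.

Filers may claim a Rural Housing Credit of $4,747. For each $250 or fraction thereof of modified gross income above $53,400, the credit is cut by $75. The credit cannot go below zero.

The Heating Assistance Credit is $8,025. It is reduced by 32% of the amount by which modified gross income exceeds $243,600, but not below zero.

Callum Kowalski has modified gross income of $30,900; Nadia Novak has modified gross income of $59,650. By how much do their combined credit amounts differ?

Callum ($30,900): Rural Housing Credit: $30,900 is at or below the $53,400 threshold, so the full $4,747 applies. Heating Assistance Credit: $30,900 is at or below the $243,600 threshold, so the full $8,025 applies. total $4,747 + $8,025 = $12,772
Nadia ($59,650): Rural Housing Credit: income exceeds $53,400 by $6,250, which is 25 full-or-partial $250 increments; reduction = 25 × $75 = $1,875, leaving $2,872. Heating Assistance Credit: $59,650 is at or below the $243,600 threshold, so the full $8,025 applies. total $2,872 + $8,025 = $10,897
Difference: |$12,772 − $10,897| = $1,875.

$1,875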